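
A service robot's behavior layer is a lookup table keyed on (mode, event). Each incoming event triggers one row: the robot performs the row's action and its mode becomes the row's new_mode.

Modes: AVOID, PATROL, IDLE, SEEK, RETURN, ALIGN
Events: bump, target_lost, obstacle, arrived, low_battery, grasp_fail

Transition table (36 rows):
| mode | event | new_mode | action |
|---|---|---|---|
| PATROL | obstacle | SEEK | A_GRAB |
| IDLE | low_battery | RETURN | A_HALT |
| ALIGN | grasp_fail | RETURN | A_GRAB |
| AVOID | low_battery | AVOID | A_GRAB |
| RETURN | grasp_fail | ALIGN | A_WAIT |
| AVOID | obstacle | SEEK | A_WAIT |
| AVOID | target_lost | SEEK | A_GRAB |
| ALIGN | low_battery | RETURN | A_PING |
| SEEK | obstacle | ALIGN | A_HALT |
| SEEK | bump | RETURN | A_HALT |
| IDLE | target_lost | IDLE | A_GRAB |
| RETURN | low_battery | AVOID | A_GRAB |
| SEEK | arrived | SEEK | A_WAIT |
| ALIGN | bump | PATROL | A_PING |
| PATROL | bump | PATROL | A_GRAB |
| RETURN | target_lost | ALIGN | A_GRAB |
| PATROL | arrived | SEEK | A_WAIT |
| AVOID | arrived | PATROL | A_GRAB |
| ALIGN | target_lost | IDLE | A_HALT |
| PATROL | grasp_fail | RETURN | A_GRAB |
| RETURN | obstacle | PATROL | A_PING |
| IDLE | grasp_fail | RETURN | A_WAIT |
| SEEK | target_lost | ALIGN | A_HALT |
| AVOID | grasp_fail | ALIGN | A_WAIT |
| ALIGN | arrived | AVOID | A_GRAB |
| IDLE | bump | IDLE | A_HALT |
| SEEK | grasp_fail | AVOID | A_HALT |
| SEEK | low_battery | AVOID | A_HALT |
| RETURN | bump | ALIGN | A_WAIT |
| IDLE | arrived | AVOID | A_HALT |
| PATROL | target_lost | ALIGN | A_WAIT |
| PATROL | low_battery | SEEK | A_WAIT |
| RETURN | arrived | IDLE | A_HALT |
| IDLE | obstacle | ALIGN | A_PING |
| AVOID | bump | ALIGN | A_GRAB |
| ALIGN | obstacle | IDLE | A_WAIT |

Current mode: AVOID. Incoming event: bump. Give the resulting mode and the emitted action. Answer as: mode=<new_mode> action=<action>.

mode=ALIGN action=A_GRAB

current mode = AVOID; filter table to that mode:
  (AVOID, low_battery) → (AVOID, A_GRAB)
  (AVOID, obstacle) → (SEEK, A_WAIT)
  (AVOID, target_lost) → (SEEK, A_GRAB)
  (AVOID, arrived) → (PATROL, A_GRAB)
  (AVOID, grasp_fail) → (ALIGN, A_WAIT)
  (AVOID, bump) → (ALIGN, A_GRAB)  ← event matches
event = bump selects (ALIGN, A_GRAB)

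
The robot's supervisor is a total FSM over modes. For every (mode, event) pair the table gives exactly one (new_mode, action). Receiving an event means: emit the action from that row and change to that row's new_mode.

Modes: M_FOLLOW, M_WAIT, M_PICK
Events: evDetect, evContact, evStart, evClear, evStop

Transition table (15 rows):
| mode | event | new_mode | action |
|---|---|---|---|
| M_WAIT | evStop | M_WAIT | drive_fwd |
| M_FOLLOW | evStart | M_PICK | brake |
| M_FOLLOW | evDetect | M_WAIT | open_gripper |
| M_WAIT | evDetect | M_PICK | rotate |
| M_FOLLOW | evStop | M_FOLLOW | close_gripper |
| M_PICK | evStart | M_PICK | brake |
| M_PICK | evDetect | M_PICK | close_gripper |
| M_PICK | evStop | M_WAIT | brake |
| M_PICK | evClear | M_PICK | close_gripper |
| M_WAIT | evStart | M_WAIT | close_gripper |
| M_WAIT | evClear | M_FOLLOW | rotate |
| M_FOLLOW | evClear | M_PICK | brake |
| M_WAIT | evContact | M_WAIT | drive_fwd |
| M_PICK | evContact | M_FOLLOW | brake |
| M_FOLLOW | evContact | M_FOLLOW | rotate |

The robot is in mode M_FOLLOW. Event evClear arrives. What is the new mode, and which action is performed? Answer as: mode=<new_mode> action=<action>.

mode=M_PICK action=brake

current mode = M_FOLLOW; filter table to that mode:
  (M_FOLLOW, evStart) → (M_PICK, brake)
  (M_FOLLOW, evDetect) → (M_WAIT, open_gripper)
  (M_FOLLOW, evStop) → (M_FOLLOW, close_gripper)
  (M_FOLLOW, evClear) → (M_PICK, brake)  ← event matches
  (M_FOLLOW, evContact) → (M_FOLLOW, rotate)
event = evClear selects (M_PICK, brake)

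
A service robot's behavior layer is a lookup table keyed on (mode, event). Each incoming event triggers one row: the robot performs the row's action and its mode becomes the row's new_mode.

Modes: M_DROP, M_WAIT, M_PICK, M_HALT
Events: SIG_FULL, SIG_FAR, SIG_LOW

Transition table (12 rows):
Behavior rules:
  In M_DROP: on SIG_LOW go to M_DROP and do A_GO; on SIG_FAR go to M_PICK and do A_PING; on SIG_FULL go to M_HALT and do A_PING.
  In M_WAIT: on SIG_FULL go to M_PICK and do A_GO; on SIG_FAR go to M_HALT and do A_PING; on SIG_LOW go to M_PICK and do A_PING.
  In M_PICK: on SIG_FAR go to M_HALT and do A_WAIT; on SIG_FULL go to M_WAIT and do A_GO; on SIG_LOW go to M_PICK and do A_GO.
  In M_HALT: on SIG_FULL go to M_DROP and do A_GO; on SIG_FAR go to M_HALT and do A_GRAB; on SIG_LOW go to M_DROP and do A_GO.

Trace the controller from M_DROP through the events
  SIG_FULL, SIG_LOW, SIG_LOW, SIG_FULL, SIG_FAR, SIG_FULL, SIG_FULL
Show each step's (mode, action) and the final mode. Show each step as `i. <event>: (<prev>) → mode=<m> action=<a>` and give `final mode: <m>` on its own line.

1. SIG_FULL: (M_DROP) → mode=M_HALT action=A_PING
2. SIG_LOW: (M_HALT) → mode=M_DROP action=A_GO
3. SIG_LOW: (M_DROP) → mode=M_DROP action=A_GO
4. SIG_FULL: (M_DROP) → mode=M_HALT action=A_PING
5. SIG_FAR: (M_HALT) → mode=M_HALT action=A_GRAB
6. SIG_FULL: (M_HALT) → mode=M_DROP action=A_GO
7. SIG_FULL: (M_DROP) → mode=M_HALT action=A_PING

final mode: M_HALT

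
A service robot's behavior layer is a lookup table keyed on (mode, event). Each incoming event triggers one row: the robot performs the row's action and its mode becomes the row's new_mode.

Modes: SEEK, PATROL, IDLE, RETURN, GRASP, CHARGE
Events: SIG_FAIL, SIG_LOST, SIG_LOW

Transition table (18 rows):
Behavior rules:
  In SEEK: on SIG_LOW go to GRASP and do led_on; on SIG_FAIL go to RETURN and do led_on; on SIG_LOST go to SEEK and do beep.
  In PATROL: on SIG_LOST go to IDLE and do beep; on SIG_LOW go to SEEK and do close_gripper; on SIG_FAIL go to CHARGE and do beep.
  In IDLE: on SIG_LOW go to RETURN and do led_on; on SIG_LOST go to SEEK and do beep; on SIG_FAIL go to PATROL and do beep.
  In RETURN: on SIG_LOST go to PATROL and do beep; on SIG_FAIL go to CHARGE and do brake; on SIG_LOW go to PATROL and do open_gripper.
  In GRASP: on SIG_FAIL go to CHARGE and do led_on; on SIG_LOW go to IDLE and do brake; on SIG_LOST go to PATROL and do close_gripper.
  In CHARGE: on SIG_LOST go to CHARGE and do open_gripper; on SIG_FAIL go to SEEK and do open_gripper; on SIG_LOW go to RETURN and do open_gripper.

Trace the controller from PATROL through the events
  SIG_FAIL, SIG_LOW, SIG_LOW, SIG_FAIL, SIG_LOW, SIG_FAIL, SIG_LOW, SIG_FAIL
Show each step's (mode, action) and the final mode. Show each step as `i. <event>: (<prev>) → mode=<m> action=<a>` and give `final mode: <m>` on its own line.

final mode: CHARGE

1. SIG_FAIL: (PATROL) → mode=CHARGE action=beep
2. SIG_LOW: (CHARGE) → mode=RETURN action=open_gripper
3. SIG_LOW: (RETURN) → mode=PATROL action=open_gripper
4. SIG_FAIL: (PATROL) → mode=CHARGE action=beep
5. SIG_LOW: (CHARGE) → mode=RETURN action=open_gripper
6. SIG_FAIL: (RETURN) → mode=CHARGE action=brake
7. SIG_LOW: (CHARGE) → mode=RETURN action=open_gripper
8. SIG_FAIL: (RETURN) → mode=CHARGE action=brake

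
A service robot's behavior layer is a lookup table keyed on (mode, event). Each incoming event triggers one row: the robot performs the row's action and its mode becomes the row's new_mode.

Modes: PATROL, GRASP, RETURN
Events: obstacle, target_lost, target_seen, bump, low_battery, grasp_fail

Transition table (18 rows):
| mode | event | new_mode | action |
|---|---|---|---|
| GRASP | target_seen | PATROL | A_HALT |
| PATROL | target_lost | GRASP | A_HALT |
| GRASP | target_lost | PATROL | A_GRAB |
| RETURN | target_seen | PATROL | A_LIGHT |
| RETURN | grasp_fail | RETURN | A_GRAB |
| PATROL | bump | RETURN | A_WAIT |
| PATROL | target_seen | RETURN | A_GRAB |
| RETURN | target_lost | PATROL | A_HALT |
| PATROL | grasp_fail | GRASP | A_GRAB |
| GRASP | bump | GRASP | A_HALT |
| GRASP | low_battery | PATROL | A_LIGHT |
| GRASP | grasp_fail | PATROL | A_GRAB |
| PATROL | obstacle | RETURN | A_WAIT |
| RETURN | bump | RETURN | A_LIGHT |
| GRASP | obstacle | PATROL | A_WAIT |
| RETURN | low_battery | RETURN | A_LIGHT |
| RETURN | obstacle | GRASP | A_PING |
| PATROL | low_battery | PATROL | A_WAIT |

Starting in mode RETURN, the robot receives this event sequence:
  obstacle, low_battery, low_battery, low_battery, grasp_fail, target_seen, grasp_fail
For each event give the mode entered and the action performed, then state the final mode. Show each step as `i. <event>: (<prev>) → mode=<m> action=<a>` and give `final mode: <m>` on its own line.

1. obstacle: (RETURN) → mode=GRASP action=A_PING
2. low_battery: (GRASP) → mode=PATROL action=A_LIGHT
3. low_battery: (PATROL) → mode=PATROL action=A_WAIT
4. low_battery: (PATROL) → mode=PATROL action=A_WAIT
5. grasp_fail: (PATROL) → mode=GRASP action=A_GRAB
6. target_seen: (GRASP) → mode=PATROL action=A_HALT
7. grasp_fail: (PATROL) → mode=GRASP action=A_GRAB

final mode: GRASP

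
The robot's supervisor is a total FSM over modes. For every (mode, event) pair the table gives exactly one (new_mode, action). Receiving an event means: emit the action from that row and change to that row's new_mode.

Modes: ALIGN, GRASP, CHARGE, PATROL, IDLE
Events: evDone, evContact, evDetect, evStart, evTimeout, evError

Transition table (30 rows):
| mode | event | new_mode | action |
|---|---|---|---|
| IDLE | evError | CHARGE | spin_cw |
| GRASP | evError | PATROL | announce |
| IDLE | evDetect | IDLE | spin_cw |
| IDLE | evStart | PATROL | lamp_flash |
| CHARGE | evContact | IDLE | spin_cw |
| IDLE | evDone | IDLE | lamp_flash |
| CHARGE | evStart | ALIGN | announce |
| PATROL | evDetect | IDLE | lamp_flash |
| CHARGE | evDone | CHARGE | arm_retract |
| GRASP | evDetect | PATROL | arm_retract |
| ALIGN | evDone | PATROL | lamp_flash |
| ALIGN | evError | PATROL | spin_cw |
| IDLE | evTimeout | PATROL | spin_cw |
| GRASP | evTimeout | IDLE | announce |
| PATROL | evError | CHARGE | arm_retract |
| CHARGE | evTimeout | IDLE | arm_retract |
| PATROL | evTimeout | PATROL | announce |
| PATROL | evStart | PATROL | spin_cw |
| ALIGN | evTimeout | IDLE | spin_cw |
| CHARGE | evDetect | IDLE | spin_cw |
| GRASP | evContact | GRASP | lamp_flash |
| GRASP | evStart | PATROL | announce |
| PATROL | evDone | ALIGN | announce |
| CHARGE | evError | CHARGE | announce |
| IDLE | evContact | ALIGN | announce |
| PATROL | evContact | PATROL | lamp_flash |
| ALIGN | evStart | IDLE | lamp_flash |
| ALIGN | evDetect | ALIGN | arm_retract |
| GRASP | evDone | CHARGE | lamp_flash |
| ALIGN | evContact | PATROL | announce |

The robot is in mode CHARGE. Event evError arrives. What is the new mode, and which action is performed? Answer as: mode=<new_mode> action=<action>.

current mode = CHARGE; filter table to that mode:
  (CHARGE, evContact) → (IDLE, spin_cw)
  (CHARGE, evStart) → (ALIGN, announce)
  (CHARGE, evDone) → (CHARGE, arm_retract)
  (CHARGE, evTimeout) → (IDLE, arm_retract)
  (CHARGE, evDetect) → (IDLE, spin_cw)
  (CHARGE, evError) → (CHARGE, announce)  ← event matches
event = evError selects (CHARGE, announce)

mode=CHARGE action=announce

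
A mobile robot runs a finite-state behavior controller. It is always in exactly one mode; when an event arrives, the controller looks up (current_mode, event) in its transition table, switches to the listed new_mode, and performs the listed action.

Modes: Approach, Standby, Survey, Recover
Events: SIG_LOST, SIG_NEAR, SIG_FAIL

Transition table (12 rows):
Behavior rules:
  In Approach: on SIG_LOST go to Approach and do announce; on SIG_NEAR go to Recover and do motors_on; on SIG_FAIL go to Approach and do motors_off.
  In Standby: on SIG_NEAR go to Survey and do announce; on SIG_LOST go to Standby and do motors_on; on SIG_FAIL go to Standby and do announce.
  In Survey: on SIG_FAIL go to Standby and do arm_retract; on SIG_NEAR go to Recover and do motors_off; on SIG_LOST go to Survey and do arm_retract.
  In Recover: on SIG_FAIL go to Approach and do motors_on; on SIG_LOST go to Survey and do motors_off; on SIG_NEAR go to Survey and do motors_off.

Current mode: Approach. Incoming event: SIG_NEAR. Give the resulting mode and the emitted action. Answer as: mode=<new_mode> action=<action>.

current mode = Approach; filter table to that mode:
  (Approach, SIG_LOST) → (Approach, announce)
  (Approach, SIG_NEAR) → (Recover, motors_on)  ← event matches
  (Approach, SIG_FAIL) → (Approach, motors_off)
event = SIG_NEAR selects (Recover, motors_on)

mode=Recover action=motors_on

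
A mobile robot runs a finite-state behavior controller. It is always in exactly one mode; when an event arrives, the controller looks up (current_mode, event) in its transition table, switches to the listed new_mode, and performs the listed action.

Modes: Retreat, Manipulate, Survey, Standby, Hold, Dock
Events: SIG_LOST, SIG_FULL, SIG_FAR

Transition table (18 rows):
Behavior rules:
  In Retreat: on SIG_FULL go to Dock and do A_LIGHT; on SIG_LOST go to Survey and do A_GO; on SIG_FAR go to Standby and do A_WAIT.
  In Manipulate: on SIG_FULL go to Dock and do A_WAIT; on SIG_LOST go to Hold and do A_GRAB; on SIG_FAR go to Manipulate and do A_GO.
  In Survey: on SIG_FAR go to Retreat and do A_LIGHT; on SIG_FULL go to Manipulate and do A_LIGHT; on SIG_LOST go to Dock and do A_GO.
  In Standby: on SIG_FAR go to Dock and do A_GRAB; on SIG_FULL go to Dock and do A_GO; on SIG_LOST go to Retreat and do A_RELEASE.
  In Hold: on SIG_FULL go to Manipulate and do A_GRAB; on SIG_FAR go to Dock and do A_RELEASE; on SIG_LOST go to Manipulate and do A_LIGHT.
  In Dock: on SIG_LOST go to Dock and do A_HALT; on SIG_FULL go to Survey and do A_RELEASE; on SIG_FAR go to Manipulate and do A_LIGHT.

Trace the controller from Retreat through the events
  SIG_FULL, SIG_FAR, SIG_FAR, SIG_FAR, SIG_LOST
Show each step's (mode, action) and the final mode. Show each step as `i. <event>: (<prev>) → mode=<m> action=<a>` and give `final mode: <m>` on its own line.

final mode: Hold

1. SIG_FULL: (Retreat) → mode=Dock action=A_LIGHT
2. SIG_FAR: (Dock) → mode=Manipulate action=A_LIGHT
3. SIG_FAR: (Manipulate) → mode=Manipulate action=A_GO
4. SIG_FAR: (Manipulate) → mode=Manipulate action=A_GO
5. SIG_LOST: (Manipulate) → mode=Hold action=A_GRAB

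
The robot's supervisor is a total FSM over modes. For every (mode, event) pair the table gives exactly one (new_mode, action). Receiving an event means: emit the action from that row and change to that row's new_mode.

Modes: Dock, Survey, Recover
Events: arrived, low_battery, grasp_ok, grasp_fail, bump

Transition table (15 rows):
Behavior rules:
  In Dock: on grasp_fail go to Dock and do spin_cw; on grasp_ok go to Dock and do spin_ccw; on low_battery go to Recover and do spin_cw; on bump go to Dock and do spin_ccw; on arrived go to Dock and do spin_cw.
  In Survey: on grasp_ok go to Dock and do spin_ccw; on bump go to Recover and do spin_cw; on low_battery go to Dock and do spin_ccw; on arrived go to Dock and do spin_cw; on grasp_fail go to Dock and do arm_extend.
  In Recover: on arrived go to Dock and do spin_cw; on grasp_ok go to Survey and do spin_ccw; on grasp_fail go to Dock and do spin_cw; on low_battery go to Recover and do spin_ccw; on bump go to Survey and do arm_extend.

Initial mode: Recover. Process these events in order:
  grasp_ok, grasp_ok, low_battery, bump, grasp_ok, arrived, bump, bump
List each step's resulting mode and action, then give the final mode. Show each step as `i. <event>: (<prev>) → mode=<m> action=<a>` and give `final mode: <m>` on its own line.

final mode: Dock

1. grasp_ok: (Recover) → mode=Survey action=spin_ccw
2. grasp_ok: (Survey) → mode=Dock action=spin_ccw
3. low_battery: (Dock) → mode=Recover action=spin_cw
4. bump: (Recover) → mode=Survey action=arm_extend
5. grasp_ok: (Survey) → mode=Dock action=spin_ccw
6. arrived: (Dock) → mode=Dock action=spin_cw
7. bump: (Dock) → mode=Dock action=spin_ccw
8. bump: (Dock) → mode=Dock action=spin_ccw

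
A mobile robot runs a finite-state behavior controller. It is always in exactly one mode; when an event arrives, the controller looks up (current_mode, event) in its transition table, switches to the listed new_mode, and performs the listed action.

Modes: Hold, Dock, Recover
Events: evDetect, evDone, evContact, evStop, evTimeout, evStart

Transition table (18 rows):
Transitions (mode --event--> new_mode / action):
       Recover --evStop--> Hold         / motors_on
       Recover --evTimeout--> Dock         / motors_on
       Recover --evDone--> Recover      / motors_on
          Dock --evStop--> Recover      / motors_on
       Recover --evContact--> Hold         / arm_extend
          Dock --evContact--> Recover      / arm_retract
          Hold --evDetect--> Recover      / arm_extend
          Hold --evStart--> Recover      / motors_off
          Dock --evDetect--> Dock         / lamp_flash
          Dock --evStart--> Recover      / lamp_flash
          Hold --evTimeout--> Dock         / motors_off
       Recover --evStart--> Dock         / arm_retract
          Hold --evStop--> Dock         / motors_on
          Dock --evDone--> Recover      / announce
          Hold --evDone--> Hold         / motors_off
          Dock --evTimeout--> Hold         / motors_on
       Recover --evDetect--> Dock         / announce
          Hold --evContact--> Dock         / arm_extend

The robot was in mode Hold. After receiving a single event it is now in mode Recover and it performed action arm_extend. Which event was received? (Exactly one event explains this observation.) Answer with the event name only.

try evDetect: (Hold, evDetect) → (Recover, arm_extend)  ← matches
try evDone: (Hold, evDone) → (Hold, motors_off)
try evContact: (Hold, evContact) → (Dock, arm_extend)
try evStop: (Hold, evStop) → (Dock, motors_on)
try evTimeout: (Hold, evTimeout) → (Dock, motors_off)
try evStart: (Hold, evStart) → (Recover, motors_off)

evDetect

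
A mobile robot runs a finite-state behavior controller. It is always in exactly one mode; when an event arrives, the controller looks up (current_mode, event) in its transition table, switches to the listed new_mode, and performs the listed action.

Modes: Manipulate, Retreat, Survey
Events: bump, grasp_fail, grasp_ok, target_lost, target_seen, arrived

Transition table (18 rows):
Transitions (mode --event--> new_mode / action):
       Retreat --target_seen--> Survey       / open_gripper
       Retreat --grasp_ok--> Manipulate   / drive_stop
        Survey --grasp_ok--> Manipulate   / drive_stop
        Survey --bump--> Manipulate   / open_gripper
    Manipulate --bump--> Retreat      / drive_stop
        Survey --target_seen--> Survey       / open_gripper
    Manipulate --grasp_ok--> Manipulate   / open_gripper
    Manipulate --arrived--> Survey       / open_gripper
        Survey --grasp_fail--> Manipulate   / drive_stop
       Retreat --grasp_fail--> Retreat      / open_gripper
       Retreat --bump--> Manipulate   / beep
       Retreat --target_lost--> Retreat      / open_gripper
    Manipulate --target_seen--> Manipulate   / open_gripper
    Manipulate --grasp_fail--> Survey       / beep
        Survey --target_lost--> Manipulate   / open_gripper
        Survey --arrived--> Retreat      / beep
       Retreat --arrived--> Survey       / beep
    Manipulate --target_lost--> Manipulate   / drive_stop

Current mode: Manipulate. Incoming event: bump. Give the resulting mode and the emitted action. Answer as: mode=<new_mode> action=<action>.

mode=Retreat action=drive_stop

current mode = Manipulate; filter table to that mode:
  (Manipulate, bump) → (Retreat, drive_stop)  ← event matches
  (Manipulate, grasp_ok) → (Manipulate, open_gripper)
  (Manipulate, arrived) → (Survey, open_gripper)
  (Manipulate, target_seen) → (Manipulate, open_gripper)
  (Manipulate, grasp_fail) → (Survey, beep)
  (Manipulate, target_lost) → (Manipulate, drive_stop)
event = bump selects (Retreat, drive_stop)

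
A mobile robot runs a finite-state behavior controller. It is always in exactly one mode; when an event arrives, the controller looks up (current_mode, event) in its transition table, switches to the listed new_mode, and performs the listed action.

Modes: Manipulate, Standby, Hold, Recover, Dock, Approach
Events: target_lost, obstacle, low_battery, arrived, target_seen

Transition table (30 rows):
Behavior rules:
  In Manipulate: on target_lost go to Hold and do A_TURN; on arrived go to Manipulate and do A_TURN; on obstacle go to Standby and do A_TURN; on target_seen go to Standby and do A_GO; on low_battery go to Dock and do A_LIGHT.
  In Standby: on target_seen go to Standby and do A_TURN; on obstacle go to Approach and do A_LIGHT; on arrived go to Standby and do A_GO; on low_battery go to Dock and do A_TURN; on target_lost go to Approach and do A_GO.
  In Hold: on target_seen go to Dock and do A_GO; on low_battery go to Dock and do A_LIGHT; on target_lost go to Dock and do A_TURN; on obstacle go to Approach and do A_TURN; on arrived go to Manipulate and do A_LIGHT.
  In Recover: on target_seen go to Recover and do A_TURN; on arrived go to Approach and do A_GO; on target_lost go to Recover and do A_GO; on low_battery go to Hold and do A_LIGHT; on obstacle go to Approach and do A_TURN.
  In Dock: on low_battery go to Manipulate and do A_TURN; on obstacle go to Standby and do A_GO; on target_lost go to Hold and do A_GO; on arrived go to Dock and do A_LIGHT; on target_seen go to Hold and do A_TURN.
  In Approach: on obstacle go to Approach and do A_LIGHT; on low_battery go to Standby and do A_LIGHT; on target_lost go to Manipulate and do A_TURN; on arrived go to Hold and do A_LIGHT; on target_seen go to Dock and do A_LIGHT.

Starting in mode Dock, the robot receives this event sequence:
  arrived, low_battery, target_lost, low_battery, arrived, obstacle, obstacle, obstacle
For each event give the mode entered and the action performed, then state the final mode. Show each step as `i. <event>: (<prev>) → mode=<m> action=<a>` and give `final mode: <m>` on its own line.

1. arrived: (Dock) → mode=Dock action=A_LIGHT
2. low_battery: (Dock) → mode=Manipulate action=A_TURN
3. target_lost: (Manipulate) → mode=Hold action=A_TURN
4. low_battery: (Hold) → mode=Dock action=A_LIGHT
5. arrived: (Dock) → mode=Dock action=A_LIGHT
6. obstacle: (Dock) → mode=Standby action=A_GO
7. obstacle: (Standby) → mode=Approach action=A_LIGHT
8. obstacle: (Approach) → mode=Approach action=A_LIGHT

final mode: Approach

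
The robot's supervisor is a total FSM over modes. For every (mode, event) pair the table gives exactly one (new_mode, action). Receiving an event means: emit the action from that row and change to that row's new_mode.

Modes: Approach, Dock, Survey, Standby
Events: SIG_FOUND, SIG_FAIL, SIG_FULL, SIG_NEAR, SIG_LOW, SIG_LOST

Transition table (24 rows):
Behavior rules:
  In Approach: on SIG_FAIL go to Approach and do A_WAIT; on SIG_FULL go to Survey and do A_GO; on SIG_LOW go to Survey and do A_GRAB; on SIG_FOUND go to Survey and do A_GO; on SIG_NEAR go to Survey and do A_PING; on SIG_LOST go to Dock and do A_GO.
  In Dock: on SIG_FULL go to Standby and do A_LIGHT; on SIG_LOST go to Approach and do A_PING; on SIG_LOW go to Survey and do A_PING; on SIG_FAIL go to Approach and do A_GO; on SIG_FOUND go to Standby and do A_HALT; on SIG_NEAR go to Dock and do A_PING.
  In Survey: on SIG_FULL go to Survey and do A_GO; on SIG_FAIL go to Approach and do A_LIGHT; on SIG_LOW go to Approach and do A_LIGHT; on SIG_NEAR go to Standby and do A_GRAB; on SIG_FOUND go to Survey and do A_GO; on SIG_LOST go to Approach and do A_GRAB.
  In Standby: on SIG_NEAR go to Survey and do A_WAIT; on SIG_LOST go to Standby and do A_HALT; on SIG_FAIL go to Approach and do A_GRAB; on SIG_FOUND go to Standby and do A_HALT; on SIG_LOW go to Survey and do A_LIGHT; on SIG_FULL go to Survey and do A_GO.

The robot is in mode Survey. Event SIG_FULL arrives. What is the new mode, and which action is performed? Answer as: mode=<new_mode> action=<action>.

current mode = Survey; filter table to that mode:
  (Survey, SIG_FULL) → (Survey, A_GO)  ← event matches
  (Survey, SIG_FAIL) → (Approach, A_LIGHT)
  (Survey, SIG_LOW) → (Approach, A_LIGHT)
  (Survey, SIG_NEAR) → (Standby, A_GRAB)
  (Survey, SIG_FOUND) → (Survey, A_GO)
  (Survey, SIG_LOST) → (Approach, A_GRAB)
event = SIG_FULL selects (Survey, A_GO)

mode=Survey action=A_GO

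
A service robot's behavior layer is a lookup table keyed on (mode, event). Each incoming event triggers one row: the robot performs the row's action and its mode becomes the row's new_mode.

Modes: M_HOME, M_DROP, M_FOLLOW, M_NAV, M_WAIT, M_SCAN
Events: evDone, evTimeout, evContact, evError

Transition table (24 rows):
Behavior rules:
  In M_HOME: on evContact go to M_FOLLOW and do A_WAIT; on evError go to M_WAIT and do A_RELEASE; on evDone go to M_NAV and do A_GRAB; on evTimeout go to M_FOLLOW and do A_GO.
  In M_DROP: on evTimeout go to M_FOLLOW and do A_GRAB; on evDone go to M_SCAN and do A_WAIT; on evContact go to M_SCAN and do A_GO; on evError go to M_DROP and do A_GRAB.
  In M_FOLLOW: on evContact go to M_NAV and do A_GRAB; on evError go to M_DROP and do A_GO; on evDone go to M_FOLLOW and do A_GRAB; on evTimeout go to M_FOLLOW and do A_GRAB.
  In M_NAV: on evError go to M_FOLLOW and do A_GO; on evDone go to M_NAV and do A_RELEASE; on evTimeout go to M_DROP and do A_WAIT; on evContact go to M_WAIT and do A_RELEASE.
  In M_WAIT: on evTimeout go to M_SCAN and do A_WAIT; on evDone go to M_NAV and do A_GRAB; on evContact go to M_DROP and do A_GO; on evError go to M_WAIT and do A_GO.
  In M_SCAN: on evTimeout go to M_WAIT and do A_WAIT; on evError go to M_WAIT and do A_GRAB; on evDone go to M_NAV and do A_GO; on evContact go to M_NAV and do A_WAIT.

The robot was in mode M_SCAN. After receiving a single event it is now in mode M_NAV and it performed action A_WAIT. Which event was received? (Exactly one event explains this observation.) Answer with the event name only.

evContact

try evDone: (M_SCAN, evDone) → (M_NAV, A_GO)
try evTimeout: (M_SCAN, evTimeout) → (M_WAIT, A_WAIT)
try evContact: (M_SCAN, evContact) → (M_NAV, A_WAIT)  ← matches
try evError: (M_SCAN, evError) → (M_WAIT, A_GRAB)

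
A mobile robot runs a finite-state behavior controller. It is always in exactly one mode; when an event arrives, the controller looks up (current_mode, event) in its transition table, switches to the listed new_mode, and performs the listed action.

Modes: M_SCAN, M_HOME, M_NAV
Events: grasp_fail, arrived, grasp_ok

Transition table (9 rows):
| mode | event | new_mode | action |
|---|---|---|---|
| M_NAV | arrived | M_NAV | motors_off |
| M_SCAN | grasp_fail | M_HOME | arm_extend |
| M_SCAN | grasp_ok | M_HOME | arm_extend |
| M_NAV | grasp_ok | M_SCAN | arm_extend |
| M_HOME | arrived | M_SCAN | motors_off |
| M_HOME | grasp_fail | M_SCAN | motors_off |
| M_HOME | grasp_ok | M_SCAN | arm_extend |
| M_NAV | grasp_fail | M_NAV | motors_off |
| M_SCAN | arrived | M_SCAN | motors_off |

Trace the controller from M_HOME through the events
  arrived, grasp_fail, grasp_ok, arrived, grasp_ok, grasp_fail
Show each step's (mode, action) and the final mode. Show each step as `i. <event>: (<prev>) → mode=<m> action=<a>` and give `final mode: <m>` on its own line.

1. arrived: (M_HOME) → mode=M_SCAN action=motors_off
2. grasp_fail: (M_SCAN) → mode=M_HOME action=arm_extend
3. grasp_ok: (M_HOME) → mode=M_SCAN action=arm_extend
4. arrived: (M_SCAN) → mode=M_SCAN action=motors_off
5. grasp_ok: (M_SCAN) → mode=M_HOME action=arm_extend
6. grasp_fail: (M_HOME) → mode=M_SCAN action=motors_off

final mode: M_SCAN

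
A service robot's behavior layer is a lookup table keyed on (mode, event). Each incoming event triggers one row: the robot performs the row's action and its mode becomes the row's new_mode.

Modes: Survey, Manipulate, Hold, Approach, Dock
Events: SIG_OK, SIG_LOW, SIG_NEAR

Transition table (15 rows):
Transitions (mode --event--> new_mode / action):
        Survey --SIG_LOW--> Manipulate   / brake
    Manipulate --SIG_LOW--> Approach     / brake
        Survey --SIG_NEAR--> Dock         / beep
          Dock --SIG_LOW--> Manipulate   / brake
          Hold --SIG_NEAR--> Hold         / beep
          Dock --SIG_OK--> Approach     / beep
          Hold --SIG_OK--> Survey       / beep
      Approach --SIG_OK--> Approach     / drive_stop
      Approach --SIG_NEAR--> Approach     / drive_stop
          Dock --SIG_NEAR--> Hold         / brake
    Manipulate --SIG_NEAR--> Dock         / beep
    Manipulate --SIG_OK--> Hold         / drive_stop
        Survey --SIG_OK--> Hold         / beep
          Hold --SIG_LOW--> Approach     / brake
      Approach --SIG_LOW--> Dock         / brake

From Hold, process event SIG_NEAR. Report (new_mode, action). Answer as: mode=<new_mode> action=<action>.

current mode = Hold; filter table to that mode:
  (Hold, SIG_NEAR) → (Hold, beep)  ← event matches
  (Hold, SIG_OK) → (Survey, beep)
  (Hold, SIG_LOW) → (Approach, brake)
event = SIG_NEAR selects (Hold, beep)

mode=Hold action=beep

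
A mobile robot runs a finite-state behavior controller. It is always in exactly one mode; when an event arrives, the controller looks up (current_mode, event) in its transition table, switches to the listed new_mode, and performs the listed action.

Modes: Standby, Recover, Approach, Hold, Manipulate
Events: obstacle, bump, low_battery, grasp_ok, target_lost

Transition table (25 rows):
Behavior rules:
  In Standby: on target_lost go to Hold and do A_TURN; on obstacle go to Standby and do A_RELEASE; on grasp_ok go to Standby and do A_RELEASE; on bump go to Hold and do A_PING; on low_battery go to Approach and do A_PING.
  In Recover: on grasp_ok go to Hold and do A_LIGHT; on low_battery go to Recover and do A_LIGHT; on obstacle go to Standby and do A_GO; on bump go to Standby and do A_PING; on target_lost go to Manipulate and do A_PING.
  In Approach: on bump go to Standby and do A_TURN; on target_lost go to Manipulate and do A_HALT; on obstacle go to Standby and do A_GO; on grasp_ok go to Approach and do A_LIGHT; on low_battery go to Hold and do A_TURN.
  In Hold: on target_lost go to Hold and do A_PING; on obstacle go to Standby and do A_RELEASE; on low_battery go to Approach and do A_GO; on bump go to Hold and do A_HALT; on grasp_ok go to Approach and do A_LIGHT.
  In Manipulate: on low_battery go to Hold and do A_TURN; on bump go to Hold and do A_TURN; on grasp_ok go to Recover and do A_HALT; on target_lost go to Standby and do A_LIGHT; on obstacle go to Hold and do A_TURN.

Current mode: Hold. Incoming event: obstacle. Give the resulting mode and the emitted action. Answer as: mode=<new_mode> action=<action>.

mode=Standby action=A_RELEASE

current mode = Hold; filter table to that mode:
  (Hold, target_lost) → (Hold, A_PING)
  (Hold, obstacle) → (Standby, A_RELEASE)  ← event matches
  (Hold, low_battery) → (Approach, A_GO)
  (Hold, bump) → (Hold, A_HALT)
  (Hold, grasp_ok) → (Approach, A_LIGHT)
event = obstacle selects (Standby, A_RELEASE)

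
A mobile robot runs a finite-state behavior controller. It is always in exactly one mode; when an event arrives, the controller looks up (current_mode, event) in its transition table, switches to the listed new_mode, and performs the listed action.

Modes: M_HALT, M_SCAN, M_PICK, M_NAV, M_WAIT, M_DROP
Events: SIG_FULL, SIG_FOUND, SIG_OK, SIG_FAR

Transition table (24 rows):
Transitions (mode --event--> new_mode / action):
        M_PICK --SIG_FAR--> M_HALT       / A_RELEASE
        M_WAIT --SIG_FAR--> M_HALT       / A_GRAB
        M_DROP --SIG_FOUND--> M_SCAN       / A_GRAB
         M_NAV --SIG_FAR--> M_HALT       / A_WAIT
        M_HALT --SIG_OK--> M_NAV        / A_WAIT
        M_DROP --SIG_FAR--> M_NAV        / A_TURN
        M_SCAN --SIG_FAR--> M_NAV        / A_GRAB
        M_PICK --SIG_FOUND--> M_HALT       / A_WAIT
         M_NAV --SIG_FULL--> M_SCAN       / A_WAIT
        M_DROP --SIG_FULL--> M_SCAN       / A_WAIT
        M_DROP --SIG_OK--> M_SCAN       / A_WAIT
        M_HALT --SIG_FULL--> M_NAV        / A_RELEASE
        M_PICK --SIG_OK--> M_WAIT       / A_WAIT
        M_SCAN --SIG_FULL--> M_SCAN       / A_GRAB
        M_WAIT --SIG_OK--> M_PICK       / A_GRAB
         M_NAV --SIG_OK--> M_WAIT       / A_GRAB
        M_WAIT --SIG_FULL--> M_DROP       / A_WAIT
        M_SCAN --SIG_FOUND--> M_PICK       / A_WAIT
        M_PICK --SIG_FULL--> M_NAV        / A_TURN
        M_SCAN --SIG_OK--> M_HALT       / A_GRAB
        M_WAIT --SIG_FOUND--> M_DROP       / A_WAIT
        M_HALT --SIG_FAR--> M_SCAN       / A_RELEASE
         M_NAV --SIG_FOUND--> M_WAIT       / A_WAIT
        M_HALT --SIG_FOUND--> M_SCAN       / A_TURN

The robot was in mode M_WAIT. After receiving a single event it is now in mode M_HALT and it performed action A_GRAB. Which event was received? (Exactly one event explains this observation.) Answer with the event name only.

SIG_FAR

try SIG_FULL: (M_WAIT, SIG_FULL) → (M_DROP, A_WAIT)
try SIG_FOUND: (M_WAIT, SIG_FOUND) → (M_DROP, A_WAIT)
try SIG_OK: (M_WAIT, SIG_OK) → (M_PICK, A_GRAB)
try SIG_FAR: (M_WAIT, SIG_FAR) → (M_HALT, A_GRAB)  ← matches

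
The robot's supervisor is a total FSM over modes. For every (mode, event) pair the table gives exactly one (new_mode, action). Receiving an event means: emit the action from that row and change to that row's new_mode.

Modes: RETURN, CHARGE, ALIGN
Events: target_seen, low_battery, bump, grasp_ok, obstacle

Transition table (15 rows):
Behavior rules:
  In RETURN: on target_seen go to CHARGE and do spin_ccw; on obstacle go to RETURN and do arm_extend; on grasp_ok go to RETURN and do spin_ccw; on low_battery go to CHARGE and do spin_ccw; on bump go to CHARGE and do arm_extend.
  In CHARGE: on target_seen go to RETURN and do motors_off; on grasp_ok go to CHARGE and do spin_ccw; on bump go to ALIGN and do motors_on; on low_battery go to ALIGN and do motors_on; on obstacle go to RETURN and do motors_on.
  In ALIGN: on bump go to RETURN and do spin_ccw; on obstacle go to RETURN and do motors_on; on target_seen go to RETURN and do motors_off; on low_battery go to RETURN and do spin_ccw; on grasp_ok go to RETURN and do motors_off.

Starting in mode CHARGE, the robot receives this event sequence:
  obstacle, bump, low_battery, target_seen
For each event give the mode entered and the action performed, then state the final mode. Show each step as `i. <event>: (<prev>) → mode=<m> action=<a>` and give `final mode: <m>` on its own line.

1. obstacle: (CHARGE) → mode=RETURN action=motors_on
2. bump: (RETURN) → mode=CHARGE action=arm_extend
3. low_battery: (CHARGE) → mode=ALIGN action=motors_on
4. target_seen: (ALIGN) → mode=RETURN action=motors_off

final mode: RETURN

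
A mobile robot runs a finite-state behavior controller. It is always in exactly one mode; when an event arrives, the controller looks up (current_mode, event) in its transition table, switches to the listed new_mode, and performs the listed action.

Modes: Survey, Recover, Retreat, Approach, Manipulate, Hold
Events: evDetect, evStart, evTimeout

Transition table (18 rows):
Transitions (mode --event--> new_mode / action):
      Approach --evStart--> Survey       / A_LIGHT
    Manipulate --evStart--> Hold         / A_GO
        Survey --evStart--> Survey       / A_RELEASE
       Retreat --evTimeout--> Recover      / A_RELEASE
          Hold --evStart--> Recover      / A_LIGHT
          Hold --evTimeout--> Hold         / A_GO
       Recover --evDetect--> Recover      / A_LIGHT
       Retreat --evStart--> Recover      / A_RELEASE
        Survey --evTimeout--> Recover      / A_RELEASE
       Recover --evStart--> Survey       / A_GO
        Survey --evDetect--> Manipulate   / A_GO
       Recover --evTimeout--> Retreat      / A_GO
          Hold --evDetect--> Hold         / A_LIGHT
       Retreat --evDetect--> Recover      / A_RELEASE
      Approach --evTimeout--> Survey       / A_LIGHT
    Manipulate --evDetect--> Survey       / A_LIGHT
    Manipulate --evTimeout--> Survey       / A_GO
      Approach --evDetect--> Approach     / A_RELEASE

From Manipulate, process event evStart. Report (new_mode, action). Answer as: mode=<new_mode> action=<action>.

current mode = Manipulate; filter table to that mode:
  (Manipulate, evStart) → (Hold, A_GO)  ← event matches
  (Manipulate, evDetect) → (Survey, A_LIGHT)
  (Manipulate, evTimeout) → (Survey, A_GO)
event = evStart selects (Hold, A_GO)

mode=Hold action=A_GO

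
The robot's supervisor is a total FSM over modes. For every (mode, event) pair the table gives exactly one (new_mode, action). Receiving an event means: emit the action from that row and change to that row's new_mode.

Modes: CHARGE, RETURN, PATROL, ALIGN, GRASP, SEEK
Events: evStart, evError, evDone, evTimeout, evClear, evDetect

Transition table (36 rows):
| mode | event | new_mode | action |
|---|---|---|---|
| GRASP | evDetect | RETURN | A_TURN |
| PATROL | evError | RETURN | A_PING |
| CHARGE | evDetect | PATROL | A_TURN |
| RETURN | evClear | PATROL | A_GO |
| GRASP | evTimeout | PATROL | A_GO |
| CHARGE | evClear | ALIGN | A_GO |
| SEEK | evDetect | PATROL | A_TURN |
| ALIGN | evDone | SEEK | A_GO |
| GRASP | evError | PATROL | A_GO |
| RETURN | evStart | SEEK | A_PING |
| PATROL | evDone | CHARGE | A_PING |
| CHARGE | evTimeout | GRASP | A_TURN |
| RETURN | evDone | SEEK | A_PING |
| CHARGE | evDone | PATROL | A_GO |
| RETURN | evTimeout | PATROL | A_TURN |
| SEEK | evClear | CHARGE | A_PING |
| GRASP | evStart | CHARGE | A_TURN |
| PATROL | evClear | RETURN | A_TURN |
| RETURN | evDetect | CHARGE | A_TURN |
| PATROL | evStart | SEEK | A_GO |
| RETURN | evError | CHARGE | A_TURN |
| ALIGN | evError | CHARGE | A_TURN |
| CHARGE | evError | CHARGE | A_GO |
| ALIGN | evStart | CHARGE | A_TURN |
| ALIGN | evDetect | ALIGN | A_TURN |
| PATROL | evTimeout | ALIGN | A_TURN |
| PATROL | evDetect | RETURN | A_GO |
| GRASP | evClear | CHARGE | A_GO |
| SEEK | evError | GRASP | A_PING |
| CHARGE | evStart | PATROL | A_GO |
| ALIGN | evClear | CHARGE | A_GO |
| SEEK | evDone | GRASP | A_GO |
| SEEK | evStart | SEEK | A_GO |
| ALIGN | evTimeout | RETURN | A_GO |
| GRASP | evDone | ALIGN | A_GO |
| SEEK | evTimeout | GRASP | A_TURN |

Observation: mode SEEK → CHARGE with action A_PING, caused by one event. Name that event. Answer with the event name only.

try evStart: (SEEK, evStart) → (SEEK, A_GO)
try evError: (SEEK, evError) → (GRASP, A_PING)
try evDone: (SEEK, evDone) → (GRASP, A_GO)
try evTimeout: (SEEK, evTimeout) → (GRASP, A_TURN)
try evClear: (SEEK, evClear) → (CHARGE, A_PING)  ← matches
try evDetect: (SEEK, evDetect) → (PATROL, A_TURN)

evClear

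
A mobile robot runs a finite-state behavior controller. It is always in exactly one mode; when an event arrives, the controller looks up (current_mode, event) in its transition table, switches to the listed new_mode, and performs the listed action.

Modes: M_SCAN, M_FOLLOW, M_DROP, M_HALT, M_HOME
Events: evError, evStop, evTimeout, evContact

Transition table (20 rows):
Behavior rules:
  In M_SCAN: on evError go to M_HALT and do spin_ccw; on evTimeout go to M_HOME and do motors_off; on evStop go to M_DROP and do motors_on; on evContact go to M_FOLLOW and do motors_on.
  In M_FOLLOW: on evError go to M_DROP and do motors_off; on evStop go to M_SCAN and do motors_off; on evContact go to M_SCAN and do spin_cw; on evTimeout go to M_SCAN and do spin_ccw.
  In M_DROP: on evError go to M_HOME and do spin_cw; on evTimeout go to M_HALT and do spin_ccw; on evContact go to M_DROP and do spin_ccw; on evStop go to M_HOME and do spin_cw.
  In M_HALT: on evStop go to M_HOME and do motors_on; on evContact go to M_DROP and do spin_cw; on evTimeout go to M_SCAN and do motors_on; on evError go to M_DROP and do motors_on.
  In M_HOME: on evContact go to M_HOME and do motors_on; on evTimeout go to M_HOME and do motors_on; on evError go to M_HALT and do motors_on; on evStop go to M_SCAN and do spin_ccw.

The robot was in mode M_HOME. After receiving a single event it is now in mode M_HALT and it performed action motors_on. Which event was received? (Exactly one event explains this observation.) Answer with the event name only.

evError

try evError: (M_HOME, evError) → (M_HALT, motors_on)  ← matches
try evStop: (M_HOME, evStop) → (M_SCAN, spin_ccw)
try evTimeout: (M_HOME, evTimeout) → (M_HOME, motors_on)
try evContact: (M_HOME, evContact) → (M_HOME, motors_on)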